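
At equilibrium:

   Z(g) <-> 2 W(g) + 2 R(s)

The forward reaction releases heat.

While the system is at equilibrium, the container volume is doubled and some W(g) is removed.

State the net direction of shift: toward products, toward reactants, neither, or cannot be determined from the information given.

Gas moles: reactants 1, products 2 (Δn_gas = +1). Expansion shifts the system toward the side with more moles of gas — to the right.
Removing W (g), a product, drives the reaction to the right.
All effects act in the same direction — net shift to the right.

right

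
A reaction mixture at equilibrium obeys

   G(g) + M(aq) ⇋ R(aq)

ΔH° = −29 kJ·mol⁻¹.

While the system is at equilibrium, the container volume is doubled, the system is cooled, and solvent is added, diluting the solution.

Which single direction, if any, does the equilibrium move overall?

cannot be determined

Gas moles: reactants 1, products 0 (Δn_gas = -1). Expansion shifts the system toward the side with more moles of gas — to the left.
The forward reaction is exothermic. Lowering T favours the exothermic direction — shift to the right.
Dilution scales every aqueous concentration by the same factor. Δn_aq = 1 − 1 = 0, so Q is unchanged — no shift.
The individual effects push in opposite directions; without quantitative information the net direction cannot be determined.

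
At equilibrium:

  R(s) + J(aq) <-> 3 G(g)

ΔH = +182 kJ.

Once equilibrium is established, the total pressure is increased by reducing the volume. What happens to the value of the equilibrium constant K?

The equilibrium constant depends only on temperature. This perturbation may move the position of equilibrium, but since T is unchanged, K itself is unchanged.

unchanged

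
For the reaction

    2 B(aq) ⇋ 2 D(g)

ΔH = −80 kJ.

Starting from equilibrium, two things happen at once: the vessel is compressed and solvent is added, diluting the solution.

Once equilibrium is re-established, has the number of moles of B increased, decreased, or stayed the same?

Gas moles: reactants 0, products 2 (Δn_gas = +2). Compression shifts the system toward the side with fewer moles of gas — to the left.
Dilution lowers every aqueous concentration by the same factor. Δn_aq = 0 − 2 = -2, so the system shifts toward the side with more dissolved moles — to the left.
The net shift is to the left. B is a reactant, so its amount increases.

increases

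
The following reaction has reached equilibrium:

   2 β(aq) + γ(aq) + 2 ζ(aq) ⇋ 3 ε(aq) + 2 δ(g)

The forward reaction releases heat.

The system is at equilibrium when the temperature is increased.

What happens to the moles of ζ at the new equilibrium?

The forward reaction is exothermic. Raising T favours the endothermic direction — shift to the left.
The net shift is to the left. ζ is a reactant, so its amount increases.

increases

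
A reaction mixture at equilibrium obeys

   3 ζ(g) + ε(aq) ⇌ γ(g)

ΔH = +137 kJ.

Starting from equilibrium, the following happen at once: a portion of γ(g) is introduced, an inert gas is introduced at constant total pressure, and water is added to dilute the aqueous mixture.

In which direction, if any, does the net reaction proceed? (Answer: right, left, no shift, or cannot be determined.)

left

Adding γ (g), a product, drives the reaction to the left.
Adding inert gas at constant total pressure expands the volume and lowers every reacting partial pressure. With Δn_gas = 1 − 3 = -2, Q moves away from K toward the side with fewer gas moles, so the system shifts toward the side with more gas moles — to the left.
Dilution lowers every aqueous concentration by the same factor. Δn_aq = 0 − 1 = -1, so the system shifts toward the side with more dissolved moles — to the left.
All effects act in the same direction — net shift to the left.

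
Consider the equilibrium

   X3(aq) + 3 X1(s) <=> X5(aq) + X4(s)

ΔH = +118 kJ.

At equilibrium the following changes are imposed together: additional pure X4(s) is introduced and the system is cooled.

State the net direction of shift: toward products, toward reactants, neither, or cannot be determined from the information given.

X4 is a pure solid; its activity is 1 regardless of amount, so Q is unaffected — no shift from this change.
The forward reaction is endothermic. Lowering T favours the exothermic direction — shift to the left.
Only the nonzero effect(s) matter; the net shift is to the left.

left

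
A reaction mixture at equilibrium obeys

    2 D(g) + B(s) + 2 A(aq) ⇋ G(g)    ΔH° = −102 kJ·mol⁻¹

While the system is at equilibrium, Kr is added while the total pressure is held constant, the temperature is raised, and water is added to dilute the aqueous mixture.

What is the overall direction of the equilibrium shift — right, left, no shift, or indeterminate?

Adding inert gas at constant total pressure expands the volume and lowers every reacting partial pressure. With Δn_gas = 1 − 2 = -1, Q moves away from K toward the side with fewer gas moles, so the system shifts toward the side with more gas moles — to the left.
The forward reaction is exothermic. Raising T favours the endothermic direction — shift to the left.
Dilution lowers every aqueous concentration by the same factor. Δn_aq = 0 − 2 = -2, so the system shifts toward the side with more dissolved moles — to the left.
All effects act in the same direction — net shift to the left.

left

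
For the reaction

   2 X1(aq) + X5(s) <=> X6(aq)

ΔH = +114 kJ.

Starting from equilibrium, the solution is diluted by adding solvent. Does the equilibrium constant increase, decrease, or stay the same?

The equilibrium constant depends only on temperature. This perturbation may move the position of equilibrium, but since T is unchanged, K itself is unchanged.

unchanged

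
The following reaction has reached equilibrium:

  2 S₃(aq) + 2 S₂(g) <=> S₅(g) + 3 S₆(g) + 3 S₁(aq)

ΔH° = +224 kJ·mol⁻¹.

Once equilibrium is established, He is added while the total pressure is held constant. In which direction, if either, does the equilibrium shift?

Adding inert gas at constant total pressure expands the volume and lowers every reacting partial pressure. With Δn_gas = 4 − 2 = +2, Q moves away from K toward the side with fewer gas moles, so the system shifts toward the side with more gas moles — to the right.

right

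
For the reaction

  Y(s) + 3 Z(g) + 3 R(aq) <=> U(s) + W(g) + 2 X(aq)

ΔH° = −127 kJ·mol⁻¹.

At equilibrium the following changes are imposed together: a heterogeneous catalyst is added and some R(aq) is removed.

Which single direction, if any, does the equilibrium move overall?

A catalyst speeds both forward and reverse rates equally; it changes neither Q nor K — no shift from this change.
Removing R (aq), a reactant, drives the reaction to the left.
Only the nonzero effect(s) matter; the net shift is to the left.

left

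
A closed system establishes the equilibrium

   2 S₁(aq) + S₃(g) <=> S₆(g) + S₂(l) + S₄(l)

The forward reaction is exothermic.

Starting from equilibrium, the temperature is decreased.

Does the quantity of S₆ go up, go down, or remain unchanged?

increases

The forward reaction is exothermic. Lowering T favours the exothermic direction — shift to the right.
The net shift is to the right. S₆ is a product, so its amount increases.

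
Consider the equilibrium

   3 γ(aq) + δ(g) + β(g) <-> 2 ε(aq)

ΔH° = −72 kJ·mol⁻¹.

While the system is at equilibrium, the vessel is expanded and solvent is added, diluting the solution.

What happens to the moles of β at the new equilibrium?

increases

Gas moles: reactants 2, products 0 (Δn_gas = -2). Expansion shifts the system toward the side with more moles of gas — to the left.
Dilution lowers every aqueous concentration by the same factor. Δn_aq = 2 − 3 = -1, so the system shifts toward the side with more dissolved moles — to the left.
The net shift is to the left. β is a reactant, so its amount increases.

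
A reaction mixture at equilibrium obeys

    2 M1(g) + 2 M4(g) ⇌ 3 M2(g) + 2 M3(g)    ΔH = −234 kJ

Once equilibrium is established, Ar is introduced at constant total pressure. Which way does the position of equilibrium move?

Adding inert gas at constant total pressure expands the volume and lowers every reacting partial pressure. With Δn_gas = 5 − 4 = +1, Q moves away from K toward the side with fewer gas moles, so the system shifts toward the side with more gas moles — to the right.

right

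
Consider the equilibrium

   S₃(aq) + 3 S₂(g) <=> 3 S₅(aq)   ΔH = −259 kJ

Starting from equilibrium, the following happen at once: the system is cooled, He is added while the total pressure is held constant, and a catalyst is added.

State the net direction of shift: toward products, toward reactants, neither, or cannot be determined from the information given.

The forward reaction is exothermic. Lowering T favours the exothermic direction — shift to the right.
Adding inert gas at constant total pressure expands the volume and lowers every reacting partial pressure. With Δn_gas = 0 − 3 = -3, Q moves away from K toward the side with fewer gas moles, so the system shifts toward the side with more gas moles — to the left.
A catalyst speeds both forward and reverse rates equally; it changes neither Q nor K — no shift from this change.
The individual effects push in opposite directions; without quantitative information the net direction cannot be determined.

cannot be determined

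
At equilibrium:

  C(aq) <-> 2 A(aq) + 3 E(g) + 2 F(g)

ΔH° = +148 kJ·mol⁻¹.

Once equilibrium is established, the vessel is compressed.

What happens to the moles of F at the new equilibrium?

decreases

Gas moles: reactants 0, products 5 (Δn_gas = +5). Compression shifts the system toward the side with fewer moles of gas — to the left.
The net shift is to the left. F is a product, so its amount decreases.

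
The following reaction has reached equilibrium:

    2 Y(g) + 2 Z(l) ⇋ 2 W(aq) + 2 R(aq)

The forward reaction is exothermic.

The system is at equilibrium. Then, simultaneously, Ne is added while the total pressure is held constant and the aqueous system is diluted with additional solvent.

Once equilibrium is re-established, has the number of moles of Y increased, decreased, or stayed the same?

cannot be determined

Adding inert gas at constant total pressure expands the volume and lowers every reacting partial pressure. With Δn_gas = 0 − 2 = -2, Q moves away from K toward the side with fewer gas moles, so the system shifts toward the side with more gas moles — to the left.
Dilution lowers every aqueous concentration by the same factor. Δn_aq = 4 − 0 = +4, so the system shifts toward the side with more dissolved moles — to the right.
The two effects oppose each other, so the net shift — and hence the change in Y — cannot be determined from the given information.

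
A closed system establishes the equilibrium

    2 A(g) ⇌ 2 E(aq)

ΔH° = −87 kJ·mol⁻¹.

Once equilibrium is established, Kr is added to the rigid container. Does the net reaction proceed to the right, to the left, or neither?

At constant volume, adding an inert gas leaves every reacting species' partial pressure unchanged, so Q is unchanged — no shift from this change.

no shift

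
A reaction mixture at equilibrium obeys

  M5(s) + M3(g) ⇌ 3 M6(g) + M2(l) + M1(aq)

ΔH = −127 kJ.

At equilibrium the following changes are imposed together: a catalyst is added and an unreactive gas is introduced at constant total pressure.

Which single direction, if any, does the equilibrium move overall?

right

A catalyst speeds both forward and reverse rates equally; it changes neither Q nor K — no shift from this change.
Adding inert gas at constant total pressure expands the volume and lowers every reacting partial pressure. With Δn_gas = 3 − 1 = +2, Q moves away from K toward the side with fewer gas moles, so the system shifts toward the side with more gas moles — to the right.
Only the nonzero effect(s) matter; the net shift is to the right.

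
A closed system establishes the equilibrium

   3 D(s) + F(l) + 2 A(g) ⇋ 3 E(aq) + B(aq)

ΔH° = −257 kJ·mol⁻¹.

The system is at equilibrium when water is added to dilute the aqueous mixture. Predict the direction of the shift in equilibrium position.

Dilution lowers every aqueous concentration by the same factor. Δn_aq = 4 − 0 = +4, so the system shifts toward the side with more dissolved moles — to the right.

right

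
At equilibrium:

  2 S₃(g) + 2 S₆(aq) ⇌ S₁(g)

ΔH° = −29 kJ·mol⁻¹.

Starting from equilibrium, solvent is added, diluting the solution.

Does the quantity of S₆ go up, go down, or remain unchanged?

increases

Dilution lowers every aqueous concentration by the same factor. Δn_aq = 0 − 2 = -2, so the system shifts toward the side with more dissolved moles — to the left.
The net shift is to the left. S₆ is a reactant, so its amount increases.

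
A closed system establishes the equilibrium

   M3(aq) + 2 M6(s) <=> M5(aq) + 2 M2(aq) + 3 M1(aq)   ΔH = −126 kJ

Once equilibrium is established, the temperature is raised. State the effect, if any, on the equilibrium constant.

decreases

K depends on temperature via the van 't Hoff relation. The forward reaction is exothermic, so raising T decreases K.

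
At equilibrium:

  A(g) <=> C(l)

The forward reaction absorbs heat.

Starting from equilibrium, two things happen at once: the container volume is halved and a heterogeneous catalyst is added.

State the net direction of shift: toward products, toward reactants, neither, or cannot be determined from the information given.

right

Gas moles: reactants 1, products 0 (Δn_gas = -1). Compression shifts the system toward the side with fewer moles of gas — to the right.
A catalyst speeds both forward and reverse rates equally; it changes neither Q nor K — no shift from this change.
Only the nonzero effect(s) matter; the net shift is to the right.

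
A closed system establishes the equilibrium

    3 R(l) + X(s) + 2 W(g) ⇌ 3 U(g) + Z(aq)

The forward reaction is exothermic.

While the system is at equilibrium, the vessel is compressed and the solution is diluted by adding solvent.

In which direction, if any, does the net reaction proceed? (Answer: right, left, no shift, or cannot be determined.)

cannot be determined

Gas moles: reactants 2, products 3 (Δn_gas = +1). Compression shifts the system toward the side with fewer moles of gas — to the left.
Dilution lowers every aqueous concentration by the same factor. Δn_aq = 1 − 0 = +1, so the system shifts toward the side with more dissolved moles — to the right.
The individual effects push in opposite directions; without quantitative information the net direction cannot be determined.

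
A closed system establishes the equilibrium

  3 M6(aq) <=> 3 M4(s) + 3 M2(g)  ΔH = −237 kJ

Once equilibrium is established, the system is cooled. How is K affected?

increases

K depends on temperature via the van 't Hoff relation. The forward reaction is exothermic, so lowering T increases K.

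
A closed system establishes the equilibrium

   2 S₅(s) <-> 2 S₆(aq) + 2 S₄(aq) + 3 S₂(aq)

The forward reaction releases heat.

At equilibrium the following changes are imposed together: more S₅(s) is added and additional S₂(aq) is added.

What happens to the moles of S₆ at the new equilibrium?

decreases

S₅ is a pure solid; its activity is 1 regardless of amount, so Q is unaffected — no shift from this change.
Adding S₂ (aq), a product, drives the reaction to the left.
The net shift is to the left. S₆ is a product, so its amount decreases.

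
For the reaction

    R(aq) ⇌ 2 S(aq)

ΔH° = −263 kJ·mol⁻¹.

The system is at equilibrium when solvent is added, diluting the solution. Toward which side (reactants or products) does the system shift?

right

Dilution lowers every aqueous concentration by the same factor. Δn_aq = 2 − 1 = +1, so the system shifts toward the side with more dissolved moles — to the right.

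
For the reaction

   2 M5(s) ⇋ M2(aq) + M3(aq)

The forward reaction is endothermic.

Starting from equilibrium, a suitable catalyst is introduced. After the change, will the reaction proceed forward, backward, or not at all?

A catalyst speeds both forward and reverse rates equally; it changes neither Q nor K — no shift from this change.

no shift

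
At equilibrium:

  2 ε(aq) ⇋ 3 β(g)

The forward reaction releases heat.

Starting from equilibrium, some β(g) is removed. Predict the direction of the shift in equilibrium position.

Removing β (g), a product, drives the reaction to the right.

right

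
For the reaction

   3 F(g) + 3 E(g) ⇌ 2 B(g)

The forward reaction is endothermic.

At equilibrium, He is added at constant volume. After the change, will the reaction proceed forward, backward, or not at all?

At constant volume, adding an inert gas leaves every reacting species' partial pressure unchanged, so Q is unchanged — no shift from this change.

no shift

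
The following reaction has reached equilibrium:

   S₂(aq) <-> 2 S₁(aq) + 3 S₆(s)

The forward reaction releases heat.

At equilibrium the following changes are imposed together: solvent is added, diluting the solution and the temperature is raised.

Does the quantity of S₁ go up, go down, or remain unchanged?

cannot be determined

Dilution lowers every aqueous concentration by the same factor. Δn_aq = 2 − 1 = +1, so the system shifts toward the side with more dissolved moles — to the right.
The forward reaction is exothermic. Raising T favours the endothermic direction — shift to the left.
The two effects oppose each other, so the net shift — and hence the change in S₁ — cannot be determined from the given information.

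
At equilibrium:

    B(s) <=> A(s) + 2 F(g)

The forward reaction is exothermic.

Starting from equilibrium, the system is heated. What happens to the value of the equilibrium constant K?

K depends on temperature via the van 't Hoff relation. The forward reaction is exothermic, so raising T decreases K.

decreases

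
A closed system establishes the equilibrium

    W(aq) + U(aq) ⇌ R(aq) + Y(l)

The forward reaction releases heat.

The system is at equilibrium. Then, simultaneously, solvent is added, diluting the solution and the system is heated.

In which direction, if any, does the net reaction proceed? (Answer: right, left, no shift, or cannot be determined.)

left

Dilution lowers every aqueous concentration by the same factor. Δn_aq = 1 − 2 = -1, so the system shifts toward the side with more dissolved moles — to the left.
The forward reaction is exothermic. Raising T favours the endothermic direction — shift to the left.
All effects act in the same direction — net shift to the left.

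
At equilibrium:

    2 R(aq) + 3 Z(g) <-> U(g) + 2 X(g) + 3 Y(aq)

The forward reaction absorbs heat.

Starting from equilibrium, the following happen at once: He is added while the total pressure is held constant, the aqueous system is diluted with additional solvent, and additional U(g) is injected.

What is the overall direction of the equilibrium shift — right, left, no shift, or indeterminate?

cannot be determined

Adding inert gas at constant total pressure expands the volume, scaling every reacting partial pressure by the same factor. Δn_gas = 3 − 3 = 0, so Q is unchanged — no shift.
Dilution lowers every aqueous concentration by the same factor. Δn_aq = 3 − 2 = +1, so the system shifts toward the side with more dissolved moles — to the right.
Adding U (g), a product, drives the reaction to the left.
The individual effects push in opposite directions; without quantitative information the net direction cannot be determined.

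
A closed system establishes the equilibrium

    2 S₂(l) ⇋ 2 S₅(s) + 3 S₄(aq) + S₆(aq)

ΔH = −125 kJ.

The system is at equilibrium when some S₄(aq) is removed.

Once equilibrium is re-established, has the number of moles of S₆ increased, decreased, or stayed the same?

increases

Removing S₄ (aq), a product, drives the reaction to the right.
The net shift is to the right. S₆ is a product, so its amount increases.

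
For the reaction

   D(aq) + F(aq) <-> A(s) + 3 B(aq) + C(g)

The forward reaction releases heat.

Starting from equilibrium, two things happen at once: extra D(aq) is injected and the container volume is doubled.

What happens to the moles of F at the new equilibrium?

Adding D (aq), a reactant, drives the reaction to the right.
Gas moles: reactants 0, products 1 (Δn_gas = +1). Expansion shifts the system toward the side with more moles of gas — to the right.
The net shift is to the right. F is a reactant, so its amount decreases.

decreases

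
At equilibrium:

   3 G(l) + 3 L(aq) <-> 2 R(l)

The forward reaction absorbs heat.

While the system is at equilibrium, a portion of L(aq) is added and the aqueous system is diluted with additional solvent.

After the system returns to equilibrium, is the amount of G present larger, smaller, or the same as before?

cannot be determined

Adding L (aq), a reactant, drives the reaction to the right.
Dilution lowers every aqueous concentration by the same factor. Δn_aq = 0 − 3 = -3, so the system shifts toward the side with more dissolved moles — to the left.
The two effects oppose each other, so the net shift — and hence the change in G — cannot be determined from the given information.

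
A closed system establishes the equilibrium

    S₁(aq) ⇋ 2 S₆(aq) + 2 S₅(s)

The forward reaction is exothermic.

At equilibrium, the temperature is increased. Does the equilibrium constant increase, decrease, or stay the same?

K depends on temperature via the van 't Hoff relation. The forward reaction is exothermic, so raising T decreases K.

decreases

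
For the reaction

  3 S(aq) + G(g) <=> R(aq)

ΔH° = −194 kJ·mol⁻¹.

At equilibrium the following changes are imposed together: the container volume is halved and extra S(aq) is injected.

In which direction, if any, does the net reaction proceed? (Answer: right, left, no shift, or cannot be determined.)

Gas moles: reactants 1, products 0 (Δn_gas = -1). Compression shifts the system toward the side with fewer moles of gas — to the right.
Adding S (aq), a reactant, drives the reaction to the right.
All effects act in the same direction — net shift to the right.

right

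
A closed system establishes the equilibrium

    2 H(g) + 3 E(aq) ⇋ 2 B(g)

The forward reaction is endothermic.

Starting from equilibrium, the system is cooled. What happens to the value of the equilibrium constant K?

K depends on temperature via the van 't Hoff relation. The forward reaction is endothermic, so lowering T decreases K.

decreases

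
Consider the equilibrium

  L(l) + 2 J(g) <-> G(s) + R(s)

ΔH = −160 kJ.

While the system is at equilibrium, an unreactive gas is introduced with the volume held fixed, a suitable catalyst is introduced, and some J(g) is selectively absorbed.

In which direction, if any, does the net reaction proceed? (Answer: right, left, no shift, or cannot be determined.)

left

At constant volume, adding an inert gas leaves every reacting species' partial pressure unchanged, so Q is unchanged — no shift from this change.
A catalyst speeds both forward and reverse rates equally; it changes neither Q nor K — no shift from this change.
Removing J (g), a reactant, drives the reaction to the left.
Only the nonzero effect(s) matter; the net shift is to the left.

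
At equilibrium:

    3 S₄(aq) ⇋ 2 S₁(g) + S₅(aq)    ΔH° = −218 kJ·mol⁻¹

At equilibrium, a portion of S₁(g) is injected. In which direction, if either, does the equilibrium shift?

Adding S₁ (g), a product, drives the reaction to the left.

left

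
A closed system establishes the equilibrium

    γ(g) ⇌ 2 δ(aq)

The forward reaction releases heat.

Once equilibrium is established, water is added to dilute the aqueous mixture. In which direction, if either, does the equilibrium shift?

Dilution lowers every aqueous concentration by the same factor. Δn_aq = 2 − 0 = +2, so the system shifts toward the side with more dissolved moles — to the right.

right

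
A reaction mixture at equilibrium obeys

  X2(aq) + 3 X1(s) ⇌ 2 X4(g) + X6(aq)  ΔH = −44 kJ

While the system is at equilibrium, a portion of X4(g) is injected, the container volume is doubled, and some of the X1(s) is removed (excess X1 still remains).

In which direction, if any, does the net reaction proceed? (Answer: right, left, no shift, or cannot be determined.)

cannot be determined

Adding X4 (g), a product, drives the reaction to the left.
Gas moles: reactants 0, products 2 (Δn_gas = +2). Expansion shifts the system toward the side with more moles of gas — to the right.
X1 is a pure solid; its activity is 1 regardless of amount, so Q is unaffected — no shift from this change.
The individual effects push in opposite directions; without quantitative information the net direction cannot be determined.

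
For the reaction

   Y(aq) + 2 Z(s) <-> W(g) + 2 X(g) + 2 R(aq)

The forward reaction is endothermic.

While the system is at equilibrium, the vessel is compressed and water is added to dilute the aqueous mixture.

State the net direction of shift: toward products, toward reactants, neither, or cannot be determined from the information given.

Gas moles: reactants 0, products 3 (Δn_gas = +3). Compression shifts the system toward the side with fewer moles of gas — to the left.
Dilution lowers every aqueous concentration by the same factor. Δn_aq = 2 − 1 = +1, so the system shifts toward the side with more dissolved moles — to the right.
The individual effects push in opposite directions; without quantitative information the net direction cannot be determined.

cannot be determined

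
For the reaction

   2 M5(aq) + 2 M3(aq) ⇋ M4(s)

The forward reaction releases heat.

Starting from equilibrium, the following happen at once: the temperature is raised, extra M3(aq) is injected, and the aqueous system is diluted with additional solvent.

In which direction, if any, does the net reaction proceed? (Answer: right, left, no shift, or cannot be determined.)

cannot be determined

The forward reaction is exothermic. Raising T favours the endothermic direction — shift to the left.
Adding M3 (aq), a reactant, drives the reaction to the right.
Dilution lowers every aqueous concentration by the same factor. Δn_aq = 0 − 4 = -4, so the system shifts toward the side with more dissolved moles — to the left.
The individual effects push in opposite directions; without quantitative information the net direction cannot be determined.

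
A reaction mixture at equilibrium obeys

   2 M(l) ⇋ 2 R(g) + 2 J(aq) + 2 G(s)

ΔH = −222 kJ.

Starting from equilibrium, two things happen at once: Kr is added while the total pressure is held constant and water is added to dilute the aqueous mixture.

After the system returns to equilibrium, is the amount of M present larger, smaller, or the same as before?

Adding inert gas at constant total pressure expands the volume and lowers every reacting partial pressure. With Δn_gas = 2 − 0 = +2, Q moves away from K toward the side with fewer gas moles, so the system shifts toward the side with more gas moles — to the right.
Dilution lowers every aqueous concentration by the same factor. Δn_aq = 2 − 0 = +2, so the system shifts toward the side with more dissolved moles — to the right.
The net shift is to the right. M is a reactant, so its amount decreases.

decreases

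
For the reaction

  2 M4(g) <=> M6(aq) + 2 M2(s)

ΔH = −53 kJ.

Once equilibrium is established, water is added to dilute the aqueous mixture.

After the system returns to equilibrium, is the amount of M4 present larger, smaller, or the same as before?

decreases

Dilution lowers every aqueous concentration by the same factor. Δn_aq = 1 − 0 = +1, so the system shifts toward the side with more dissolved moles — to the right.
The net shift is to the right. M4 is a reactant, so its amount decreases.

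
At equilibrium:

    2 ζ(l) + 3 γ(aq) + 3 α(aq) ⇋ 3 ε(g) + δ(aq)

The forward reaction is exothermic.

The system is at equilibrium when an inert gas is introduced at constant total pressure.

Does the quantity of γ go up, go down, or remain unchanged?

Adding inert gas at constant total pressure expands the volume and lowers every reacting partial pressure. With Δn_gas = 3 − 0 = +3, Q moves away from K toward the side with fewer gas moles, so the system shifts toward the side with more gas moles — to the right.
The net shift is to the right. γ is a reactant, so its amount decreases.

decreases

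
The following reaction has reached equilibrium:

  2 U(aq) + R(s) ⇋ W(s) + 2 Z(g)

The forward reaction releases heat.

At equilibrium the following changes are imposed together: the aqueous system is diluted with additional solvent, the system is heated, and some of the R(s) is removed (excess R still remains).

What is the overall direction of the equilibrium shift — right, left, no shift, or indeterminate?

Dilution lowers every aqueous concentration by the same factor. Δn_aq = 0 − 2 = -2, so the system shifts toward the side with more dissolved moles — to the left.
The forward reaction is exothermic. Raising T favours the endothermic direction — shift to the left.
R is a pure solid; its activity is 1 regardless of amount, so Q is unaffected — no shift from this change.
Only the nonzero effect(s) matter; the net shift is to the left.

left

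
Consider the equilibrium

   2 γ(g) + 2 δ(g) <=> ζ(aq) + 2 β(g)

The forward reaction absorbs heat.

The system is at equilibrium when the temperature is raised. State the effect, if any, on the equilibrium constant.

increases

K depends on temperature via the van 't Hoff relation. The forward reaction is endothermic, so raising T increases K.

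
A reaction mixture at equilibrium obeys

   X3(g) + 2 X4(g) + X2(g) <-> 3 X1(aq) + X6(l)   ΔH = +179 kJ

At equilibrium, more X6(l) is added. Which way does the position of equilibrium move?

X6 is a pure liquid; its activity is 1 regardless of amount, so Q is unaffected — no shift from this change.

no shift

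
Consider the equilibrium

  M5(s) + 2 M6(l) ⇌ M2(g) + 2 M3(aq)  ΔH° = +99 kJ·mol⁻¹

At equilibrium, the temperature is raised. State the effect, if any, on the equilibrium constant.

K depends on temperature via the van 't Hoff relation. The forward reaction is endothermic, so raising T increases K.

increases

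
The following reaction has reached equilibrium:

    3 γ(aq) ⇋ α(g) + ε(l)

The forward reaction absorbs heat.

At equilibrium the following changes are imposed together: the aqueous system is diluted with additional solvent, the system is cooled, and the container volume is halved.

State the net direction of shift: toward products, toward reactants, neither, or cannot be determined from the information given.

Dilution lowers every aqueous concentration by the same factor. Δn_aq = 0 − 3 = -3, so the system shifts toward the side with more dissolved moles — to the left.
The forward reaction is endothermic. Lowering T favours the exothermic direction — shift to the left.
Gas moles: reactants 0, products 1 (Δn_gas = +1). Compression shifts the system toward the side with fewer moles of gas — to the left.
All effects act in the same direction — net shift to the left.

left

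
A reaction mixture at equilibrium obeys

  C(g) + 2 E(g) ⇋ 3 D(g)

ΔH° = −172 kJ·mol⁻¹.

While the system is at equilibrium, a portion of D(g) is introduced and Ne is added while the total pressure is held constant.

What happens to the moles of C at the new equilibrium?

increases

Adding D (g), a product, drives the reaction to the left.
Adding inert gas at constant total pressure expands the volume, scaling every reacting partial pressure by the same factor. Δn_gas = 3 − 3 = 0, so Q is unchanged — no shift.
The net shift is to the left. C is a reactant, so its amount increases.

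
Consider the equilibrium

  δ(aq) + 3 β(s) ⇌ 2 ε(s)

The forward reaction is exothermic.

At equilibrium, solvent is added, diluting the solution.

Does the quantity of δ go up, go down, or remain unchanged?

increases

Dilution lowers every aqueous concentration by the same factor. Δn_aq = 0 − 1 = -1, so the system shifts toward the side with more dissolved moles — to the left.
The net shift is to the left. δ is a reactant, so its amount increases.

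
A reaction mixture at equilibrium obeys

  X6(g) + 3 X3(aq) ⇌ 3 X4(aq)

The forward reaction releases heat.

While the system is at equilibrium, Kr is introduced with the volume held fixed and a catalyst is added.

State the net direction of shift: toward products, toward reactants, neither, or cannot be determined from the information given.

At constant volume, adding an inert gas leaves every reacting species' partial pressure unchanged, so Q is unchanged — no shift from this change.
A catalyst speeds both forward and reverse rates equally; it changes neither Q nor K — no shift from this change.
None of the changes alters Q relative to K, so there is no net shift.

no shift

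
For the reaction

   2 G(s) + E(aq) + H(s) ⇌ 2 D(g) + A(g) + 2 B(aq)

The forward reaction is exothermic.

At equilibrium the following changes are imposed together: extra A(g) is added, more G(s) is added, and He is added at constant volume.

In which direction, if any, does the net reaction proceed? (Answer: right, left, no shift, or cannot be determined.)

left

Adding A (g), a product, drives the reaction to the left.
G is a pure solid; its activity is 1 regardless of amount, so Q is unaffected — no shift from this change.
At constant volume, adding an inert gas leaves every reacting species' partial pressure unchanged, so Q is unchanged — no shift from this change.
Only the nonzero effect(s) matter; the net shift is to the left.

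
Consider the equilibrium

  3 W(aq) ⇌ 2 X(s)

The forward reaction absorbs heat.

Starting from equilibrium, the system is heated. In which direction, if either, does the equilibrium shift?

right

The forward reaction is endothermic. Raising T favours the endothermic direction — shift to the right.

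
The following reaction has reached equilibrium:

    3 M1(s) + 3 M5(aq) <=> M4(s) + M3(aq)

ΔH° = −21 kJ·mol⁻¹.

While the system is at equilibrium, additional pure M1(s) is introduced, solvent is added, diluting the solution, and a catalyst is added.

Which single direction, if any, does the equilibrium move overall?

left

M1 is a pure solid; its activity is 1 regardless of amount, so Q is unaffected — no shift from this change.
Dilution lowers every aqueous concentration by the same factor. Δn_aq = 1 − 3 = -2, so the system shifts toward the side with more dissolved moles — to the left.
A catalyst speeds both forward and reverse rates equally; it changes neither Q nor K — no shift from this change.
Only the nonzero effect(s) matter; the net shift is to the left.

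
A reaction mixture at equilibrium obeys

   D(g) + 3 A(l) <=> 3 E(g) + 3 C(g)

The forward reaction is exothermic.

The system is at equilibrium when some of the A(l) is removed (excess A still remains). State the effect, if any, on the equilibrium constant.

The equilibrium constant depends only on temperature. This perturbation changes neither the position of equilibrium nor K.

unchanged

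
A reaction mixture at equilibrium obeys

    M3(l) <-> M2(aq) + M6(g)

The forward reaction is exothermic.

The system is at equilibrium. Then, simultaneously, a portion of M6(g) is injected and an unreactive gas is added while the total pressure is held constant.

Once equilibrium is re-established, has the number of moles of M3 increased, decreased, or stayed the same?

Adding M6 (g), a product, drives the reaction to the left.
Adding inert gas at constant total pressure expands the volume and lowers every reacting partial pressure. With Δn_gas = 1 − 0 = +1, Q moves away from K toward the side with fewer gas moles, so the system shifts toward the side with more gas moles — to the right.
The two effects oppose each other, so the net shift — and hence the change in M3 — cannot be determined from the given information.

cannot be determined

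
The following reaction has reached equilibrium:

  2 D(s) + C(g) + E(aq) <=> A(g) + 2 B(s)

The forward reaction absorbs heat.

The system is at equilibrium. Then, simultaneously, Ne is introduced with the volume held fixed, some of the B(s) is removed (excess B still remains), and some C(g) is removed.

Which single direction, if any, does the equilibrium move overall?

At constant volume, adding an inert gas leaves every reacting species' partial pressure unchanged, so Q is unchanged — no shift from this change.
B is a pure solid; its activity is 1 regardless of amount, so Q is unaffected — no shift from this change.
Removing C (g), a reactant, drives the reaction to the left.
Only the nonzero effect(s) matter; the net shift is to the left.

left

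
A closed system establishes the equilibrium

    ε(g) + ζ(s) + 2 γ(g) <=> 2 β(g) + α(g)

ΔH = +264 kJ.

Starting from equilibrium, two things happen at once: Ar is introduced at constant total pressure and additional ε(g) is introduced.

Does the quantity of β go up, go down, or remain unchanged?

increases

Adding inert gas at constant total pressure expands the volume, scaling every reacting partial pressure by the same factor. Δn_gas = 3 − 3 = 0, so Q is unchanged — no shift.
Adding ε (g), a reactant, drives the reaction to the right.
The net shift is to the right. β is a product, so its amount increases.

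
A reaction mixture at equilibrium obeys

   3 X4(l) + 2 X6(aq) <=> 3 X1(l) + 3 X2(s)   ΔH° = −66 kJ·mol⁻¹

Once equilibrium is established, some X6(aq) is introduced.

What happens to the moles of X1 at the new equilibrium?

Adding X6 (aq), a reactant, drives the reaction to the right.
The net shift is to the right. X1 is a product, so its amount increases.

increases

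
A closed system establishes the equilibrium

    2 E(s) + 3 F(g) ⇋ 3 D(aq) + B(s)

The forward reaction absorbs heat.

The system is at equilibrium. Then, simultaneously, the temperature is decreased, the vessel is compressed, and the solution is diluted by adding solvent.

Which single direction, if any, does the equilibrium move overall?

The forward reaction is endothermic. Lowering T favours the exothermic direction — shift to the left.
Gas moles: reactants 3, products 0 (Δn_gas = -3). Compression shifts the system toward the side with fewer moles of gas — to the right.
Dilution lowers every aqueous concentration by the same factor. Δn_aq = 3 − 0 = +3, so the system shifts toward the side with more dissolved moles — to the right.
The individual effects push in opposite directions; without quantitative information the net direction cannot be determined.

cannot be determined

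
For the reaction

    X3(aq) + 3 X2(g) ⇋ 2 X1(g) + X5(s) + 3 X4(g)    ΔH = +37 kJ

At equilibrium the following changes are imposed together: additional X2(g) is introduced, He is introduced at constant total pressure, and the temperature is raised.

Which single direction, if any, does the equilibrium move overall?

right

Adding X2 (g), a reactant, drives the reaction to the right.
Adding inert gas at constant total pressure expands the volume and lowers every reacting partial pressure. With Δn_gas = 5 − 3 = +2, Q moves away from K toward the side with fewer gas moles, so the system shifts toward the side with more gas moles — to the right.
The forward reaction is endothermic. Raising T favours the endothermic direction — shift to the right.
All effects act in the same direction — net shift to the right.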